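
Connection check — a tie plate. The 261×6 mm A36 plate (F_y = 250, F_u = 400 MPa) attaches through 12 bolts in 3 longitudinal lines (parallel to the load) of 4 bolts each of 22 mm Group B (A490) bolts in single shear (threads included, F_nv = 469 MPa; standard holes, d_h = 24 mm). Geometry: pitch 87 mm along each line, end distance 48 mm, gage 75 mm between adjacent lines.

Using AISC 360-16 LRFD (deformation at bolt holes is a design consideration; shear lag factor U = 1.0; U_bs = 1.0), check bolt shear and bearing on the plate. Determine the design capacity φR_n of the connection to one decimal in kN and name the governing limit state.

1088.6 kN (bearing governs)

Bolt shear: A_b = π(22)²/4 = 380.13 mm². φR_n = 0.75 × 469 × 380.13 × 12 × 1 = 1604.5 kN.
Bearing (6 mm plate, F_u = 400 MPa): end bolts L_c = 48 − 24/2 = 36, R_n = min(1.2×36×6×400, 2.4×22×6×400) = 103.68 kN/bolt; interior L_c = 87 − 24 = 63, R_n = 126.72 kN/bolt. φR_n = 0.75 × (3×103.68 + 9×126.72) = 1088.6 kN.
Governing: min(1604.5, 1088.6) = 1088.6 kN → bearing.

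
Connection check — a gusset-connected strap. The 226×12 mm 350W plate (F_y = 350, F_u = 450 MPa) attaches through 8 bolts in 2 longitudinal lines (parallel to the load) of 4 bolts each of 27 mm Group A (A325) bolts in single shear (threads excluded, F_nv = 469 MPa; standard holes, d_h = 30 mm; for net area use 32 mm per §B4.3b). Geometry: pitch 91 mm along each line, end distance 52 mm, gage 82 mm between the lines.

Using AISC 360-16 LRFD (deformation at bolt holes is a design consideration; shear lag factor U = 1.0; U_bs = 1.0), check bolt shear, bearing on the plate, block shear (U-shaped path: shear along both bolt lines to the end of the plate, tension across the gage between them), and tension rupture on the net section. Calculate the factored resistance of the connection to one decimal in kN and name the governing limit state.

656.1 kN (net-section rupture governs)

Bolt shear: A_b = π(27)²/4 = 572.56 mm². φR_n = 0.75 × 469 × 572.56 × 8 × 1 = 1611.2 kN.
Bearing (12 mm plate, F_u = 450 MPa): end bolts L_c = 52 − 30/2 = 37, R_n = min(1.2×37×12×450, 2.4×27×12×450) = 239.76 kN/bolt; interior L_c = 91 − 30 = 61, R_n = 349.92 kN/bolt. φR_n = 0.75 × (2×239.76 + 6×349.92) = 1934.3 kN.
Block shear: shear path 2×[52+3×91] = 2×325 mm, A_gv = 7800, A_nv = 2×(325 − 3.5×32)×12 = 5112 mm²; tension across gage: (82 − 1×32)×12 = 600 mm². R_n = min(0.6×450×5112, 0.6×350×7800) + 1.0×450×600 = min(1380.2, 1638) + 270 = 1650.2 kN. φR_n = 0.75 × 1650.2 = 1237.7 kN.
Tension rupture (net): A_n = (226 − 2×32)×12 = 1944 mm² (U = 1.0, A_e = A_n). φR_n = 0.75 × 450 × 1944 = 656.1 kN.
Governing: min(1611.2, 1934.3, 1237.7, 656.1) = 656.1 kN → net-section rupture.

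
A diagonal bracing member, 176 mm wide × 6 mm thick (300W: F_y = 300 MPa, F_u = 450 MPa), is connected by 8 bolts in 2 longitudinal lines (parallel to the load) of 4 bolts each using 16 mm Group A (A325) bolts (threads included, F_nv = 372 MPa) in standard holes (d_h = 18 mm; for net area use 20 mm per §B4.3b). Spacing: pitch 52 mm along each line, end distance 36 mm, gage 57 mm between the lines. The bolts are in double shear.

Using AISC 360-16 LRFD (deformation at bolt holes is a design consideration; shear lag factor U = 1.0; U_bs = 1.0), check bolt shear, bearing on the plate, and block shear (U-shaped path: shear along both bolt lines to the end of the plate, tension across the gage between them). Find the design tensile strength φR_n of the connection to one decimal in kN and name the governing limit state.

Bolt shear: A_b = π(16)²/4 = 201.06 mm². φR_n = 0.75 × 372 × 201.06 × 8 × 2 = 897.5 kN.
Bearing (6 mm plate, F_u = 450 MPa): end bolts L_c = 36 − 18/2 = 27, R_n = min(1.2×27×6×450, 2.4×16×6×450) = 87.48 kN/bolt; interior L_c = 52 − 18 = 34, R_n = 103.68 kN/bolt. φR_n = 0.75 × (2×87.48 + 6×103.68) = 597.8 kN.
Block shear: shear path 2×[36+3×52] = 2×192 mm, A_gv = 2304, A_nv = 2×(192 − 3.5×20)×6 = 1464 mm²; tension across gage: (57 − 1×20)×6 = 222 mm². R_n = min(0.6×450×1464, 0.6×300×2304) + 1.0×450×222 = min(395.28, 414.72) + 99.9 = 495.18 kN. φR_n = 0.75 × 495.18 = 371.4 kN.
Governing: min(897.5, 597.8, 371.4) = 371.4 kN → block shear.

371.4 kN (block shear governs)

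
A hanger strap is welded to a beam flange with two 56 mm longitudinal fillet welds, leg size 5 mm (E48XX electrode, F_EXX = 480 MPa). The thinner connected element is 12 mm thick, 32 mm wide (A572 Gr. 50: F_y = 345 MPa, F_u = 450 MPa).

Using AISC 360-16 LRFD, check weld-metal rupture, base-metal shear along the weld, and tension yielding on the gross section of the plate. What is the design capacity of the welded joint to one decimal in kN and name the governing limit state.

Weld metal: throat = 0.707×5 = 3.535 mm, L = 2×56 = 112 mm. φR_n = 0.75 × 0.6 × 480 × 3.535 × 112 = 85.5 kN.
Base metal shear (12 mm plate): yield φR_n = 1.0×0.6×345×12×112 = 278.2 kN; rupture φR_n = 0.75×0.6×450×12×112 = 272.2 kN; take 272.2 kN (rupture).
Tension yield (gross): A_g = 32×12 = 384 mm². φR_n = 0.90 × 345 × 384 = 119.2 kN.
Governing: min(85.5, 272.2, 119.2) = 85.5 kN → weld metal.

85.5 kN (weld metal governs)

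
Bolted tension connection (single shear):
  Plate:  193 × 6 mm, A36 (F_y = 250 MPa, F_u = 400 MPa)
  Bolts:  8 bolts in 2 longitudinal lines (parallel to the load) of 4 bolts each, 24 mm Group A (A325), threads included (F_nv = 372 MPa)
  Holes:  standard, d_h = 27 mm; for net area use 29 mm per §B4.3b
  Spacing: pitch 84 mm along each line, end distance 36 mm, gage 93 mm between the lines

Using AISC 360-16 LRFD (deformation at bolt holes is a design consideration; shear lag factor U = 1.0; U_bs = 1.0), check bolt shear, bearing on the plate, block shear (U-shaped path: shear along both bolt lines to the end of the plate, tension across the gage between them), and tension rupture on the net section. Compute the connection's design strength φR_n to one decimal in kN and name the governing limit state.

Bolt shear: A_b = π(24)²/4 = 452.39 mm². φR_n = 0.75 × 372 × 452.39 × 8 × 1 = 1009.7 kN.
Bearing (6 mm plate, F_u = 400 MPa): end bolts L_c = 36 − 27/2 = 22.5, R_n = min(1.2×22.5×6×400, 2.4×24×6×400) = 64.8 kN/bolt; interior L_c = 84 − 27 = 57, R_n = 138.24 kN/bolt. φR_n = 0.75 × (2×64.8 + 6×138.24) = 719.3 kN.
Block shear: shear path 2×[36+3×84] = 2×288 mm, A_gv = 3456, A_nv = 2×(288 − 3.5×29)×6 = 2238 mm²; tension across gage: (93 − 1×29)×6 = 384 mm². R_n = min(0.6×400×2238, 0.6×250×3456) + 1.0×400×384 = min(537.12, 518.4) + 153.6 = 672 kN. φR_n = 0.75 × 672 = 504.0 kN.
Tension rupture (net): A_n = (193 − 2×29)×6 = 810 mm² (U = 1.0, A_e = A_n). φR_n = 0.75 × 400 × 810 = 243.0 kN.
Governing: min(1009.7, 719.3, 504.0, 243.0) = 243.0 kN → net-section rupture.

243.0 kN (net-section rupture governs)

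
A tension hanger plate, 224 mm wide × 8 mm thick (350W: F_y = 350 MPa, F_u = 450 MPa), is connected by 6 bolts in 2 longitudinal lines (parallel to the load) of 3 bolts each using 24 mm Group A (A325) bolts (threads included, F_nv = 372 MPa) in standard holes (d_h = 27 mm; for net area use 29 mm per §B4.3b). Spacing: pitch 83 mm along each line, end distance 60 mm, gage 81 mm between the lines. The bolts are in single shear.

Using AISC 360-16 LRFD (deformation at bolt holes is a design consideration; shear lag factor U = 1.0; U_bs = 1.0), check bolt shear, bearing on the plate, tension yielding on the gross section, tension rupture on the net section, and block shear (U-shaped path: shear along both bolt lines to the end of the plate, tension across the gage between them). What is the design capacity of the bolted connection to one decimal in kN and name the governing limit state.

448.2 kN (net-section rupture governs)

Bolt shear: A_b = π(24)²/4 = 452.39 mm². φR_n = 0.75 × 372 × 452.39 × 6 × 1 = 757.3 kN.
Bearing (8 mm plate, F_u = 450 MPa): end bolts L_c = 60 − 27/2 = 46.5, R_n = min(1.2×46.5×8×450, 2.4×24×8×450) = 200.88 kN/bolt; interior L_c = 83 − 27 = 56, R_n = 207.36 kN/bolt. φR_n = 0.75 × (2×200.88 + 4×207.36) = 923.4 kN.
Tension yield (gross): A_g = 224×8 = 1792 mm². φR_n = 0.90 × 350 × 1792 = 564.5 kN.
Tension rupture (net): A_n = (224 − 2×29)×8 = 1328 mm² (U = 1.0, A_e = A_n). φR_n = 0.75 × 450 × 1328 = 448.2 kN.
Block shear: shear path 2×[60+2×83] = 2×226 mm, A_gv = 3616, A_nv = 2×(226 − 2.5×29)×8 = 2456 mm²; tension across gage: (81 − 1×29)×8 = 416 mm². R_n = min(0.6×450×2456, 0.6×350×3616) + 1.0×450×416 = min(663.12, 759.36) + 187.2 = 850.32 kN. φR_n = 0.75 × 850.32 = 637.7 kN.
Governing: min(757.3, 923.4, 564.5, 448.2, 637.7) = 448.2 kN → net-section rupture.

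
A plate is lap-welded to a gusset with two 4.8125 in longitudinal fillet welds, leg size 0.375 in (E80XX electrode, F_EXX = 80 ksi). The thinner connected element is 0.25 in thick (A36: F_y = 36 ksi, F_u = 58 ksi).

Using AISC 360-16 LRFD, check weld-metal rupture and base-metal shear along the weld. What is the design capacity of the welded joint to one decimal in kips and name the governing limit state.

52.0 kips (base-metal shear governs)

Weld metal: throat = 0.707×0.375 = 0.26513 in, L = 2×4.8125 = 9.625 in. φR_n = 0.75 × 0.6 × 80 × 0.26513 × 9.625 = 91.9 kips.
Base metal shear (0.25 in plate): yield φR_n = 1.0×0.6×36×0.25×9.625 = 52.0 kips; rupture φR_n = 0.75×0.6×58×0.25×9.625 = 62.8 kips; take 52.0 kips (yield).
Governing: min(91.9, 52.0) = 52.0 kips → base-metal shear.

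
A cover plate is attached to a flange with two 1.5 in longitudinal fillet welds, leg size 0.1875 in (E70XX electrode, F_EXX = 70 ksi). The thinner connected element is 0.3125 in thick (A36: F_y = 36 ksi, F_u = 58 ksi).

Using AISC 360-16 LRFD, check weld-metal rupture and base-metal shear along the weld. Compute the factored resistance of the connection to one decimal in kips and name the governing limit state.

Weld metal: throat = 0.707×0.1875 = 0.13256 in, L = 2×1.5 = 3 in. φR_n = 0.75 × 0.6 × 70 × 0.13256 × 3 = 12.5 kips.
Base metal shear (0.3125 in plate): yield φR_n = 1.0×0.6×36×0.3125×3 = 20.3 kips; rupture φR_n = 0.75×0.6×58×0.3125×3 = 24.5 kips; take 20.3 kips (yield).
Governing: min(12.5, 20.3) = 12.5 kips → weld metal.

12.5 kips (weld metal governs)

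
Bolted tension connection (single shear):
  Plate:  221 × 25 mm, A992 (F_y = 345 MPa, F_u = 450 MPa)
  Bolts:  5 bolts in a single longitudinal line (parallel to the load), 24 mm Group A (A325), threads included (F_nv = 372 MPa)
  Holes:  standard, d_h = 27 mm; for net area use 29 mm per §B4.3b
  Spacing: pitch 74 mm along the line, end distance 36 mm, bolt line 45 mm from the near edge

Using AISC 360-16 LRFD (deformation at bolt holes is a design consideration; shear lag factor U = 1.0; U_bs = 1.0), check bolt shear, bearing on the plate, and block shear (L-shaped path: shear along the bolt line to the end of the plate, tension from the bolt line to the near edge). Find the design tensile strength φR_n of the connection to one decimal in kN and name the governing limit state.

631.1 kN (bolt shear governs)

Bolt shear: A_b = π(24)²/4 = 452.39 mm². φR_n = 0.75 × 372 × 452.39 × 5 × 1 = 631.1 kN.
Bearing (25 mm plate, F_u = 450 MPa): end bolts L_c = 36 − 27/2 = 22.5, R_n = min(1.2×22.5×25×450, 2.4×24×25×450) = 303.75 kN/bolt; interior L_c = 74 − 27 = 47, R_n = 634.5 kN/bolt. φR_n = 0.75 × (1×303.75 + 4×634.5) = 2131.3 kN.
Block shear: shear path 1×[36+4×74] = 1×332 mm, A_gv = 8300, A_nv = 1×(332 − 4.5×29)×25 = 5037.5 mm²; tension to near edge: (45 − 0.5×29)×25 = 762.5 mm². R_n = min(0.6×450×5037.5, 0.6×345×8300) + 1.0×450×762.5 = min(1360.1, 1718.1) + 343.13 = 1703.2 kN. φR_n = 0.75 × 1703.2 = 1277.4 kN.
Governing: min(631.1, 2131.3, 1277.4) = 631.1 kN → bolt shear.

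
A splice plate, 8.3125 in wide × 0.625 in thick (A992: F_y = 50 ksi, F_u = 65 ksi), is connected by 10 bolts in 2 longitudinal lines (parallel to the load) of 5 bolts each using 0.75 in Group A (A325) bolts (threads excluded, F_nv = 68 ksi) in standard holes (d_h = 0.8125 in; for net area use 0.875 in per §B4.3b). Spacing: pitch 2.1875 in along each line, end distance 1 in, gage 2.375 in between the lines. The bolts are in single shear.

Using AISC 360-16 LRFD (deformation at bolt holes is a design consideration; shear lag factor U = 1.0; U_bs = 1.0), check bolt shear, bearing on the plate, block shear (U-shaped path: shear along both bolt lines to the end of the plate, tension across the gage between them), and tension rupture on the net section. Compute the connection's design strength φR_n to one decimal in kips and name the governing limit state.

Bolt shear: A_b = π(0.75)²/4 = 0.44179 in². φR_n = 0.75 × 68 × 0.44179 × 10 × 1 = 225.3 kips.
Bearing (0.625 in plate, F_u = 65 ksi): end bolts L_c = 1 − 0.8125/2 = 0.59375, R_n = min(1.2×0.59375×0.625×65, 2.4×0.75×0.625×65) = 28.945 kips/bolt; interior L_c = 2.1875 − 0.8125 = 1.375, R_n = 67.031 kips/bolt. φR_n = 0.75 × (2×28.945 + 8×67.031) = 445.6 kips.
Block shear: shear path 2×[1+4×2.1875] = 2×9.75 in, A_gv = 12.188, A_nv = 2×(9.75 − 4.5×0.875)×0.625 = 7.2656 in²; tension across gage: (2.375 − 1×0.875)×0.625 = 0.9375 in². R_n = min(0.6×65×7.2656, 0.6×50×12.188) + 1.0×65×0.9375 = min(283.36, 365.64) + 60.938 = 344.3 kips. φR_n = 0.75 × 344.3 = 258.2 kips.
Tension rupture (net): A_n = (8.3125 − 2×0.875)×0.625 = 4.1016 in² (U = 1.0, A_e = A_n). φR_n = 0.75 × 65 × 4.1016 = 200.0 kips.
Governing: min(225.3, 445.6, 258.2, 200.0) = 200.0 kips → net-section rupture.

200.0 kips (net-section rupture governs)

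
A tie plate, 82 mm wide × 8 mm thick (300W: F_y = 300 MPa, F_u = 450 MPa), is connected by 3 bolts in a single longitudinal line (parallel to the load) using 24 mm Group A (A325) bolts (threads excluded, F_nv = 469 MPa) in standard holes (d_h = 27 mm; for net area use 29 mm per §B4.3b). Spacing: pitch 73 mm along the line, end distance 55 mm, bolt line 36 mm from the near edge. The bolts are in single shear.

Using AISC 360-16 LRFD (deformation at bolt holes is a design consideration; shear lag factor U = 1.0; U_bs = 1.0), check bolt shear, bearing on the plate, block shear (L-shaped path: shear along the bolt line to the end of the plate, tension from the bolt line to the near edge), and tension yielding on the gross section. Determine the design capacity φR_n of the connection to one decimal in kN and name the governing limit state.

Bolt shear: A_b = π(24)²/4 = 452.39 mm². φR_n = 0.75 × 469 × 452.39 × 3 × 1 = 477.4 kN.
Bearing (8 mm plate, F_u = 450 MPa): end bolts L_c = 55 − 27/2 = 41.5, R_n = min(1.2×41.5×8×450, 2.4×24×8×450) = 179.28 kN/bolt; interior L_c = 73 − 27 = 46, R_n = 198.72 kN/bolt. φR_n = 0.75 × (1×179.28 + 2×198.72) = 432.5 kN.
Block shear: shear path 1×[55+2×73] = 1×201 mm, A_gv = 1608, A_nv = 1×(201 − 2.5×29)×8 = 1028 mm²; tension to near edge: (36 − 0.5×29)×8 = 172 mm². R_n = min(0.6×450×1028, 0.6×300×1608) + 1.0×450×172 = min(277.56, 289.44) + 77.4 = 354.96 kN. φR_n = 0.75 × 354.96 = 266.2 kN.
Tension yield (gross): A_g = 82×8 = 656 mm². φR_n = 0.90 × 300 × 656 = 177.1 kN.
Governing: min(477.4, 432.5, 266.2, 177.1) = 177.1 kN → gross-section yield.

177.1 kN (gross-section yield governs)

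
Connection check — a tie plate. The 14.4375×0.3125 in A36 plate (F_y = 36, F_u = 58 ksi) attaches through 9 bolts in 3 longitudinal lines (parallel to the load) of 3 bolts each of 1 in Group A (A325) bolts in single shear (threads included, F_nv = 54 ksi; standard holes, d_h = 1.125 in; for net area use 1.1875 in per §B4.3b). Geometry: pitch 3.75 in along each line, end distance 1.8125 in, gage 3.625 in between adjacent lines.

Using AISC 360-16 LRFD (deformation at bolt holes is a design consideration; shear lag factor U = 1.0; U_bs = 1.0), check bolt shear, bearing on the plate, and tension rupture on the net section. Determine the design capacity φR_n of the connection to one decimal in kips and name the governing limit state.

Bolt shear: A_b = π(1)²/4 = 0.7854 in². φR_n = 0.75 × 54 × 0.7854 × 9 × 1 = 286.3 kips.
Bearing (0.3125 in plate, F_u = 58 ksi): end bolts L_c = 1.8125 − 1.125/2 = 1.25, R_n = min(1.2×1.25×0.3125×58, 2.4×1×0.3125×58) = 27.188 kips/bolt; interior L_c = 3.75 − 1.125 = 2.625, R_n = 43.5 kips/bolt. φR_n = 0.75 × (3×27.188 + 6×43.5) = 256.9 kips.
Tension rupture (net): A_n = (14.4375 − 3×1.1875)×0.3125 = 3.3984 in² (U = 1.0, A_e = A_n). φR_n = 0.75 × 58 × 3.3984 = 147.8 kips.
Governing: min(286.3, 256.9, 147.8) = 147.8 kips → net-section rupture.

147.8 kips (net-section rupture governs)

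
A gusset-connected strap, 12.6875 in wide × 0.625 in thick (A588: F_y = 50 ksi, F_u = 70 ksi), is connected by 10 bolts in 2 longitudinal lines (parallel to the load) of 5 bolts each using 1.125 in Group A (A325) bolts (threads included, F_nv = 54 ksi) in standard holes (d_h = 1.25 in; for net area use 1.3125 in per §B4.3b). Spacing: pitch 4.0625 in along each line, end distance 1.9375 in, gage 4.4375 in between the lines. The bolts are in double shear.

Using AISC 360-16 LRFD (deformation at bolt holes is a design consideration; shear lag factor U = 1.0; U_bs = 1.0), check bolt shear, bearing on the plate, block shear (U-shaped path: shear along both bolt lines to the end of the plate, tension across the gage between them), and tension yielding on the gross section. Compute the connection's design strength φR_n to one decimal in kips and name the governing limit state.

Bolt shear: A_b = π(1.125)²/4 = 0.99402 in². φR_n = 0.75 × 54 × 0.99402 × 10 × 2 = 805.2 kips.
Bearing (0.625 in plate, F_u = 70 ksi): end bolts L_c = 1.9375 − 1.25/2 = 1.3125, R_n = min(1.2×1.3125×0.625×70, 2.4×1.125×0.625×70) = 68.906 kips/bolt; interior L_c = 4.0625 − 1.25 = 2.8125, R_n = 118.13 kips/bolt. φR_n = 0.75 × (2×68.906 + 8×118.13) = 812.1 kips.
Block shear: shear path 2×[1.9375+4×4.0625] = 2×18.1875 in, A_gv = 22.734, A_nv = 2×(18.1875 − 4.5×1.3125)×0.625 = 15.352 in²; tension across gage: (4.4375 − 1×1.3125)×0.625 = 1.9531 in². R_n = min(0.6×70×15.352, 0.6×50×22.734) + 1.0×70×1.9531 = min(644.78, 682.02) + 136.72 = 781.5 kips. φR_n = 0.75 × 781.5 = 586.1 kips.
Tension yield (gross): A_g = 12.6875×0.625 = 7.9297 in². φR_n = 0.90 × 50 × 7.9297 = 356.8 kips.
Governing: min(805.2, 812.1, 586.1, 356.8) = 356.8 kips → gross-section yield.

356.8 kips (gross-section yield governs)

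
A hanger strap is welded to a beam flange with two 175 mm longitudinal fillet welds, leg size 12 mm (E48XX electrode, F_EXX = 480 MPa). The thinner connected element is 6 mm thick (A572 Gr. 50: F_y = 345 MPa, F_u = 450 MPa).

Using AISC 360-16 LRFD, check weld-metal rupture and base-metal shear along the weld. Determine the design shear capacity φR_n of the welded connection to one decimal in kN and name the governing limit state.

Weld metal: throat = 0.707×12 = 8.484 mm, L = 2×175 = 350 mm. φR_n = 0.75 × 0.6 × 480 × 8.484 × 350 = 641.4 kN.
Base metal shear (6 mm plate): yield φR_n = 1.0×0.6×345×6×350 = 434.7 kN; rupture φR_n = 0.75×0.6×450×6×350 = 425.3 kN; take 425.3 kN (rupture).
Governing: min(641.4, 425.3) = 425.3 kN → base-metal shear.

425.3 kN (base-metal shear governs)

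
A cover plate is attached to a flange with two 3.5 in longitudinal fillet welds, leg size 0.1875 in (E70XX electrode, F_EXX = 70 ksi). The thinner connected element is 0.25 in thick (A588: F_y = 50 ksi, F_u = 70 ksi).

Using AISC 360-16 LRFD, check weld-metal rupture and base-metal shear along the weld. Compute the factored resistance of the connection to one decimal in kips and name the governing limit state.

29.2 kips (weld metal governs)

Weld metal: throat = 0.707×0.1875 = 0.13256 in, L = 2×3.5 = 7 in. φR_n = 0.75 × 0.6 × 70 × 0.13256 × 7 = 29.2 kips.
Base metal shear (0.25 in plate): yield φR_n = 1.0×0.6×50×0.25×7 = 52.5 kips; rupture φR_n = 0.75×0.6×70×0.25×7 = 55.1 kips; take 52.5 kips (yield).
Governing: min(29.2, 52.5) = 29.2 kips → weld metal.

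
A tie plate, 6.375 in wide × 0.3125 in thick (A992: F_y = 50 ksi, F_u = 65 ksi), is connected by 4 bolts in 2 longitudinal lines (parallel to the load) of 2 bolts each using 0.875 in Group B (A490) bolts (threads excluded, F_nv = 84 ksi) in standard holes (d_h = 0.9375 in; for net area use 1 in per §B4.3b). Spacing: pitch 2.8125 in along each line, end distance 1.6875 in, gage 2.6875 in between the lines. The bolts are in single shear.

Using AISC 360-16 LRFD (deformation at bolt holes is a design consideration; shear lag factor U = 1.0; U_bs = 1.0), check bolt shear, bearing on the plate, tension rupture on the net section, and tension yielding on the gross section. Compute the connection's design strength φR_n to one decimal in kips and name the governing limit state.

66.7 kips (net-section rupture governs)

Bolt shear: A_b = π(0.875)²/4 = 0.60132 in². φR_n = 0.75 × 84 × 0.60132 × 4 × 1 = 151.5 kips.
Bearing (0.3125 in plate, F_u = 65 ksi): end bolts L_c = 1.6875 − 0.9375/2 = 1.21875, R_n = min(1.2×1.21875×0.3125×65, 2.4×0.875×0.3125×65) = 29.707 kips/bolt; interior L_c = 2.8125 − 0.9375 = 1.875, R_n = 42.656 kips/bolt. φR_n = 0.75 × (2×29.707 + 2×42.656) = 108.5 kips.
Tension rupture (net): A_n = (6.375 − 2×1)×0.3125 = 1.3672 in² (U = 1.0, A_e = A_n). φR_n = 0.75 × 65 × 1.3672 = 66.7 kips.
Tension yield (gross): A_g = 6.375×0.3125 = 1.9922 in². φR_n = 0.90 × 50 × 1.9922 = 89.6 kips.
Governing: min(151.5, 108.5, 66.7, 89.6) = 66.7 kips → net-section rupture.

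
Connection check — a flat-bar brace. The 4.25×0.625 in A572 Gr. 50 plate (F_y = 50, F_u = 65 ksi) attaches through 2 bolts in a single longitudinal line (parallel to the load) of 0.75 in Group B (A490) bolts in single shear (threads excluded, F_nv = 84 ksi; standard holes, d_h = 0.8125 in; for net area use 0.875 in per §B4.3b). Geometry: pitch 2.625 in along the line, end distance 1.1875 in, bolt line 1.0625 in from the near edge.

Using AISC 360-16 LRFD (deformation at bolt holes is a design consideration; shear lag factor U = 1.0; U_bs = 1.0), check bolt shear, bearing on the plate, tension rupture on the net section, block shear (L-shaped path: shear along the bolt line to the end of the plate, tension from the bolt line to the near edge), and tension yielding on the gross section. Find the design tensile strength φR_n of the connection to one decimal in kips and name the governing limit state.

55.7 kips (bolt shear governs)

Bolt shear: A_b = π(0.75)²/4 = 0.44179 in². φR_n = 0.75 × 84 × 0.44179 × 2 × 1 = 55.7 kips.
Bearing (0.625 in plate, F_u = 65 ksi): end bolts L_c = 1.1875 − 0.8125/2 = 0.78125, R_n = min(1.2×0.78125×0.625×65, 2.4×0.75×0.625×65) = 38.086 kips/bolt; interior L_c = 2.625 − 0.8125 = 1.8125, R_n = 73.125 kips/bolt. φR_n = 0.75 × (1×38.086 + 1×73.125) = 83.4 kips.
Tension rupture (net): A_n = (4.25 − 1×0.875)×0.625 = 2.1094 in² (U = 1.0, A_e = A_n). φR_n = 0.75 × 65 × 2.1094 = 102.8 kips.
Block shear: shear path 1×[1.1875+1×2.625] = 1×3.8125 in, A_gv = 2.3828, A_nv = 1×(3.8125 − 1.5×0.875)×0.625 = 1.5625 in²; tension to near edge: (1.0625 − 0.5×0.875)×0.625 = 0.39063 in². R_n = min(0.6×65×1.5625, 0.6×50×2.3828) + 1.0×65×0.39063 = min(60.938, 71.484) + 25.391 = 86.329 kips. φR_n = 0.75 × 86.329 = 64.7 kips.
Tension yield (gross): A_g = 4.25×0.625 = 2.6563 in². φR_n = 0.90 × 50 × 2.6563 = 119.5 kips.
Governing: min(55.7, 83.4, 102.8, 64.7, 119.5) = 55.7 kips → bolt shear.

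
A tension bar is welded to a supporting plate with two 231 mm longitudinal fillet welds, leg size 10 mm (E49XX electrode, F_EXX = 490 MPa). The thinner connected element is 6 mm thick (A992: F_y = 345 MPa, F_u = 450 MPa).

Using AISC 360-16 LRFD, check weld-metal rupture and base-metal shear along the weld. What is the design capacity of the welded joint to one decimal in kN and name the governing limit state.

Weld metal: throat = 0.707×10 = 7.07 mm, L = 2×231 = 462 mm. φR_n = 0.75 × 0.6 × 490 × 7.07 × 462 = 720.2 kN.
Base metal shear (6 mm plate): yield φR_n = 1.0×0.6×345×6×462 = 573.8 kN; rupture φR_n = 0.75×0.6×450×6×462 = 561.3 kN; take 561.3 kN (rupture).
Governing: min(720.2, 561.3) = 561.3 kN → base-metal shear.

561.3 kN (base-metal shear governs)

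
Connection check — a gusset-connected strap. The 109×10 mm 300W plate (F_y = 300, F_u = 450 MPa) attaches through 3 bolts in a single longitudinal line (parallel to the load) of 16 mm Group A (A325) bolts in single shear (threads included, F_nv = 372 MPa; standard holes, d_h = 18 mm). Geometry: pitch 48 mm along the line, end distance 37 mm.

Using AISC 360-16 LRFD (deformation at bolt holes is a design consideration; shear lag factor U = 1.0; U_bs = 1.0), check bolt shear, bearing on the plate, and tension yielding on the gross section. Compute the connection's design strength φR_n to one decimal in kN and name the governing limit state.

168.3 kN (bolt shear governs)

Bolt shear: A_b = π(16)²/4 = 201.06 mm². φR_n = 0.75 × 372 × 201.06 × 3 × 1 = 168.3 kN.
Bearing (10 mm plate, F_u = 450 MPa): end bolts L_c = 37 − 18/2 = 28, R_n = min(1.2×28×10×450, 2.4×16×10×450) = 151.2 kN/bolt; interior L_c = 48 − 18 = 30, R_n = 162 kN/bolt. φR_n = 0.75 × (1×151.2 + 2×162) = 356.4 kN.
Tension yield (gross): A_g = 109×10 = 1090 mm². φR_n = 0.90 × 300 × 1090 = 294.3 kN.
Governing: min(168.3, 356.4, 294.3) = 168.3 kN → bolt shear.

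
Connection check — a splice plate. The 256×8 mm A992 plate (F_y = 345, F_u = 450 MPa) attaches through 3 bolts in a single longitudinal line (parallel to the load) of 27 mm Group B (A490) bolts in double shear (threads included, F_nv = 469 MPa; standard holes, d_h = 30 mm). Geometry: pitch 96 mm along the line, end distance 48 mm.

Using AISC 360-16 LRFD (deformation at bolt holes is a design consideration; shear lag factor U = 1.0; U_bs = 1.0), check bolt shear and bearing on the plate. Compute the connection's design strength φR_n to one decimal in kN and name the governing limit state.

Bolt shear: A_b = π(27)²/4 = 572.56 mm². φR_n = 0.75 × 469 × 572.56 × 3 × 2 = 1208.4 kN.
Bearing (8 mm plate, F_u = 450 MPa): end bolts L_c = 48 − 30/2 = 33, R_n = min(1.2×33×8×450, 2.4×27×8×450) = 142.56 kN/bolt; interior L_c = 96 − 30 = 66, R_n = 233.28 kN/bolt. φR_n = 0.75 × (1×142.56 + 2×233.28) = 456.8 kN.
Governing: min(1208.4, 456.8) = 456.8 kN → bearing.

456.8 kN (bearing governs)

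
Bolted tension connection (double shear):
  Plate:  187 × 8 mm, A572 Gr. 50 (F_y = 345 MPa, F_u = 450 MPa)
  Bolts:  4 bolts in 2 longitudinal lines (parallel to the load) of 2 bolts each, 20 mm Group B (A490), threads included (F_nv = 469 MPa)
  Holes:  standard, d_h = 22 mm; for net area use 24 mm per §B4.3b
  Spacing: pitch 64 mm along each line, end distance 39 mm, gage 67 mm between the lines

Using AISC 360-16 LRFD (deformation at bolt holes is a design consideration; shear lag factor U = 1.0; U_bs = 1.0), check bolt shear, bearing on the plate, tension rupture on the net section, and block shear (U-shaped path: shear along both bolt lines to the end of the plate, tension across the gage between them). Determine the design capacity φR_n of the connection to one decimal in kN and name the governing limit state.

333.2 kN (block shear governs)

Bolt shear: A_b = π(20)²/4 = 314.16 mm². φR_n = 0.75 × 469 × 314.16 × 4 × 2 = 884.0 kN.
Bearing (8 mm plate, F_u = 450 MPa): end bolts L_c = 39 − 22/2 = 28, R_n = min(1.2×28×8×450, 2.4×20×8×450) = 120.96 kN/bolt; interior L_c = 64 − 22 = 42, R_n = 172.8 kN/bolt. φR_n = 0.75 × (2×120.96 + 2×172.8) = 440.6 kN.
Tension rupture (net): A_n = (187 − 2×24)×8 = 1112 mm² (U = 1.0, A_e = A_n). φR_n = 0.75 × 450 × 1112 = 375.3 kN.
Block shear: shear path 2×[39+1×64] = 2×103 mm, A_gv = 1648, A_nv = 2×(103 − 1.5×24)×8 = 1072 mm²; tension across gage: (67 − 1×24)×8 = 344 mm². R_n = min(0.6×450×1072, 0.6×345×1648) + 1.0×450×344 = min(289.44, 341.14) + 154.8 = 444.24 kN. φR_n = 0.75 × 444.24 = 333.2 kN.
Governing: min(884.0, 440.6, 375.3, 333.2) = 333.2 kN → block shear.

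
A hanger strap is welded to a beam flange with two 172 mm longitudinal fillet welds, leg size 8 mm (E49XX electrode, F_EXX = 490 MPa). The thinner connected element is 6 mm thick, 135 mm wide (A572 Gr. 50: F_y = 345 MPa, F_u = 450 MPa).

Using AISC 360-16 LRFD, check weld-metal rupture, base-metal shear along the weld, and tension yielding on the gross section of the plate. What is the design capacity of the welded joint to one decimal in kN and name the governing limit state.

Weld metal: throat = 0.707×8 = 5.656 mm, L = 2×172 = 344 mm. φR_n = 0.75 × 0.6 × 490 × 5.656 × 344 = 429.0 kN.
Base metal shear (6 mm plate): yield φR_n = 1.0×0.6×345×6×344 = 427.2 kN; rupture φR_n = 0.75×0.6×450×6×344 = 418.0 kN; take 418.0 kN (rupture).
Tension yield (gross): A_g = 135×6 = 810 mm². φR_n = 0.90 × 345 × 810 = 251.5 kN.
Governing: min(429.0, 418.0, 251.5) = 251.5 kN → gross-section yield.

251.5 kN (gross-section yield governs)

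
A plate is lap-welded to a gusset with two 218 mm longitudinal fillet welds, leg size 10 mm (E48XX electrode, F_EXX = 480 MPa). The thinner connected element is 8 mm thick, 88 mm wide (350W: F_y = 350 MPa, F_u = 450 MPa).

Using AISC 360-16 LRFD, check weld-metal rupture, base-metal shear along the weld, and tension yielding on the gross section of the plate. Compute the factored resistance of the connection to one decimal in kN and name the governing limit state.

Weld metal: throat = 0.707×10 = 7.07 mm, L = 2×218 = 436 mm. φR_n = 0.75 × 0.6 × 480 × 7.07 × 436 = 665.8 kN.
Base metal shear (8 mm plate): yield φR_n = 1.0×0.6×350×8×436 = 732.5 kN; rupture φR_n = 0.75×0.6×450×8×436 = 706.3 kN; take 706.3 kN (rupture).
Tension yield (gross): A_g = 88×8 = 704 mm². φR_n = 0.90 × 350 × 704 = 221.8 kN.
Governing: min(665.8, 706.3, 221.8) = 221.8 kN → gross-section yield.

221.8 kN (gross-section yield governs)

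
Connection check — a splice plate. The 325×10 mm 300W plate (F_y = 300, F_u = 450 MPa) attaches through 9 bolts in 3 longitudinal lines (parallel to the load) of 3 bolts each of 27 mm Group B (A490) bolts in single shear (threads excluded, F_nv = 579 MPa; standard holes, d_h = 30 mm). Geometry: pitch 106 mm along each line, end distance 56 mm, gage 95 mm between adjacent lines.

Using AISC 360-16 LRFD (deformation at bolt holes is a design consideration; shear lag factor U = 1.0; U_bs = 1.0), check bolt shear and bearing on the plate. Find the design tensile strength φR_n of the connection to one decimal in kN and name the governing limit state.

1810.4 kN (bearing governs)

Bolt shear: A_b = π(27)²/4 = 572.56 mm². φR_n = 0.75 × 579 × 572.56 × 9 × 1 = 2237.7 kN.
Bearing (10 mm plate, F_u = 450 MPa): end bolts L_c = 56 − 30/2 = 41, R_n = min(1.2×41×10×450, 2.4×27×10×450) = 221.4 kN/bolt; interior L_c = 106 − 30 = 76, R_n = 291.6 kN/bolt. φR_n = 0.75 × (3×221.4 + 6×291.6) = 1810.4 kN.
Governing: min(2237.7, 1810.4) = 1810.4 kN → bearing.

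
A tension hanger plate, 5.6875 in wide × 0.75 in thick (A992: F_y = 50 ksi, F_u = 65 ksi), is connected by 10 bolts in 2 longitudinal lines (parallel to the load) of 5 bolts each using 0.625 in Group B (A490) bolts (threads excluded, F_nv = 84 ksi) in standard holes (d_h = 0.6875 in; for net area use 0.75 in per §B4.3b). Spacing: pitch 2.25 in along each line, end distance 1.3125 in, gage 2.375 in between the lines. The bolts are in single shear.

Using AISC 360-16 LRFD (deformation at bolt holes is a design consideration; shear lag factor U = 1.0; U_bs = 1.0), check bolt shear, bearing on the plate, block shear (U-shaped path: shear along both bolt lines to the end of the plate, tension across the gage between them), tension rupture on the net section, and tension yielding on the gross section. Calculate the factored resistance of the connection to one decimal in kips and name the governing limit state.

153.1 kips (net-section rupture governs)

Bolt shear: A_b = π(0.625)²/4 = 0.3068 in². φR_n = 0.75 × 84 × 0.3068 × 10 × 1 = 193.3 kips.
Bearing (0.75 in plate, F_u = 65 ksi): end bolts L_c = 1.3125 − 0.6875/2 = 0.96875, R_n = min(1.2×0.96875×0.75×65, 2.4×0.625×0.75×65) = 56.672 kips/bolt; interior L_c = 2.25 − 0.6875 = 1.5625, R_n = 73.125 kips/bolt. φR_n = 0.75 × (2×56.672 + 8×73.125) = 523.8 kips.
Block shear: shear path 2×[1.3125+4×2.25] = 2×10.3125 in, A_gv = 15.469, A_nv = 2×(10.3125 − 4.5×0.75)×0.75 = 10.406 in²; tension across gage: (2.375 − 1×0.75)×0.75 = 1.2188 in². R_n = min(0.6×65×10.406, 0.6×50×15.469) + 1.0×65×1.2188 = min(405.83, 464.07) + 79.222 = 485.05 kips. φR_n = 0.75 × 485.05 = 363.8 kips.
Tension rupture (net): A_n = (5.6875 − 2×0.75)×0.75 = 3.1406 in² (U = 1.0, A_e = A_n). φR_n = 0.75 × 65 × 3.1406 = 153.1 kips.
Tension yield (gross): A_g = 5.6875×0.75 = 4.2656 in². φR_n = 0.90 × 50 × 4.2656 = 192.0 kips.
Governing: min(193.3, 523.8, 363.8, 153.1, 192.0) = 153.1 kips → net-section rupture.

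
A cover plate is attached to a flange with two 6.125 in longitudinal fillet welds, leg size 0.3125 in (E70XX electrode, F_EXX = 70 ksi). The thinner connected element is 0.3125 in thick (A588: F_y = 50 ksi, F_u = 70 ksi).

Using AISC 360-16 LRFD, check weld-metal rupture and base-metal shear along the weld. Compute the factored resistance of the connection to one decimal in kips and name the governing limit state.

85.3 kips (weld metal governs)

Weld metal: throat = 0.707×0.3125 = 0.22094 in, L = 2×6.125 = 12.25 in. φR_n = 0.75 × 0.6 × 70 × 0.22094 × 12.25 = 85.3 kips.
Base metal shear (0.3125 in plate): yield φR_n = 1.0×0.6×50×0.3125×12.25 = 114.8 kips; rupture φR_n = 0.75×0.6×70×0.3125×12.25 = 120.6 kips; take 114.8 kips (yield).
Governing: min(85.3, 114.8) = 85.3 kips → weld metal.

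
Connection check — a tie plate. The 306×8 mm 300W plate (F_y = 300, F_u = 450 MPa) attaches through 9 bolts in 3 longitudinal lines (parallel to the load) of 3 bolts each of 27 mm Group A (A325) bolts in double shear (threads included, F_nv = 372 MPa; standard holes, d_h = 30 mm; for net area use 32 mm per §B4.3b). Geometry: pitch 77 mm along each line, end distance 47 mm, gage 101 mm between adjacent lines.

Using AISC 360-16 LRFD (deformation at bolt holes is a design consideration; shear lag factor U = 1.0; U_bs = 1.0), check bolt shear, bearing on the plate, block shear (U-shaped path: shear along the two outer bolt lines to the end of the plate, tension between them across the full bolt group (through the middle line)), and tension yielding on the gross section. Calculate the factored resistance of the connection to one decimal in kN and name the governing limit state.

661.0 kN (gross-section yield governs)

Bolt shear: A_b = π(27)²/4 = 572.56 mm². φR_n = 0.75 × 372 × 572.56 × 9 × 2 = 2875.4 kN.
Bearing (8 mm plate, F_u = 450 MPa): end bolts L_c = 47 − 30/2 = 32, R_n = min(1.2×32×8×450, 2.4×27×8×450) = 138.24 kN/bolt; interior L_c = 77 − 30 = 47, R_n = 203.04 kN/bolt. φR_n = 0.75 × (3×138.24 + 6×203.04) = 1224.7 kN.
Block shear: shear path 2×[47+2×77] = 2×201 mm, A_gv = 3216, A_nv = 2×(201 − 2.5×32)×8 = 1936 mm²; tension across gage: (202 − 2×32)×8 = 1104 mm². R_n = min(0.6×450×1936, 0.6×300×3216) + 1.0×450×1104 = min(522.72, 578.88) + 496.8 = 1019.5 kN. φR_n = 0.75 × 1019.5 = 764.6 kN.
Tension yield (gross): A_g = 306×8 = 2448 mm². φR_n = 0.90 × 300 × 2448 = 661.0 kN.
Governing: min(2875.4, 1224.7, 764.6, 661.0) = 661.0 kN → gross-section yield.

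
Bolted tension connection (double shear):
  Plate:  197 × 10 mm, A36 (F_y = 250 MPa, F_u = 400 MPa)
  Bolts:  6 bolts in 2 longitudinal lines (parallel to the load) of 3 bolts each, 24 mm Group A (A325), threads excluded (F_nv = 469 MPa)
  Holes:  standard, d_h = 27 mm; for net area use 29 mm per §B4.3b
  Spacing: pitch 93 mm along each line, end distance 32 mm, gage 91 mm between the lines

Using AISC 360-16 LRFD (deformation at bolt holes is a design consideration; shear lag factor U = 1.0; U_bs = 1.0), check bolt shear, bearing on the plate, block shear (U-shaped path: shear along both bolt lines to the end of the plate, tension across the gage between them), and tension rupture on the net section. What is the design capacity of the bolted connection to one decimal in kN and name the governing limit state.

Bolt shear: A_b = π(24)²/4 = 452.39 mm². φR_n = 0.75 × 469 × 452.39 × 6 × 2 = 1909.5 kN.
Bearing (10 mm plate, F_u = 400 MPa): end bolts L_c = 32 − 27/2 = 18.5, R_n = min(1.2×18.5×10×400, 2.4×24×10×400) = 88.8 kN/bolt; interior L_c = 93 − 27 = 66, R_n = 230.4 kN/bolt. φR_n = 0.75 × (2×88.8 + 4×230.4) = 824.4 kN.
Block shear: shear path 2×[32+2×93] = 2×218 mm, A_gv = 4360, A_nv = 2×(218 − 2.5×29)×10 = 2910 mm²; tension across gage: (91 − 1×29)×10 = 620 mm². R_n = min(0.6×400×2910, 0.6×250×4360) + 1.0×400×620 = min(698.4, 654) + 248 = 902 kN. φR_n = 0.75 × 902 = 676.5 kN.
Tension rupture (net): A_n = (197 − 2×29)×10 = 1390 mm² (U = 1.0, A_e = A_n). φR_n = 0.75 × 400 × 1390 = 417.0 kN.
Governing: min(1909.5, 824.4, 676.5, 417.0) = 417.0 kN → net-section rupture.

417.0 kN (net-section rupture governs)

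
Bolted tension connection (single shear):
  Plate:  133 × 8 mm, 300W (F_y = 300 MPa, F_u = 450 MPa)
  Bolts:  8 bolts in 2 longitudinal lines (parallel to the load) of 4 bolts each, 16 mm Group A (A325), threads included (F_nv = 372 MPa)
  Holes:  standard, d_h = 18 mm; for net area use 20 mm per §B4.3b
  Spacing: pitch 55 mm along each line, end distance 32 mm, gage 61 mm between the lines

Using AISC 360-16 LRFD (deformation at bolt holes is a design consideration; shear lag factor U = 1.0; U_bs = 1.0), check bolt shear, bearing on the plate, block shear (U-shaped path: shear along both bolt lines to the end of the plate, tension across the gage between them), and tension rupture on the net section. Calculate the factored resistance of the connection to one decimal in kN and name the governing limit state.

251.1 kN (net-section rupture governs)

Bolt shear: A_b = π(16)²/4 = 201.06 mm². φR_n = 0.75 × 372 × 201.06 × 8 × 1 = 448.8 kN.
Bearing (8 mm plate, F_u = 450 MPa): end bolts L_c = 32 − 18/2 = 23, R_n = min(1.2×23×8×450, 2.4×16×8×450) = 99.36 kN/bolt; interior L_c = 55 − 18 = 37, R_n = 138.24 kN/bolt. φR_n = 0.75 × (2×99.36 + 6×138.24) = 771.1 kN.
Block shear: shear path 2×[32+3×55] = 2×197 mm, A_gv = 3152, A_nv = 2×(197 − 3.5×20)×8 = 2032 mm²; tension across gage: (61 − 1×20)×8 = 328 mm². R_n = min(0.6×450×2032, 0.6×300×3152) + 1.0×450×328 = min(548.64, 567.36) + 147.6 = 696.24 kN. φR_n = 0.75 × 696.24 = 522.2 kN.
Tension rupture (net): A_n = (133 − 2×20)×8 = 744 mm² (U = 1.0, A_e = A_n). φR_n = 0.75 × 450 × 744 = 251.1 kN.
Governing: min(448.8, 771.1, 522.2, 251.1) = 251.1 kN → net-section rupture.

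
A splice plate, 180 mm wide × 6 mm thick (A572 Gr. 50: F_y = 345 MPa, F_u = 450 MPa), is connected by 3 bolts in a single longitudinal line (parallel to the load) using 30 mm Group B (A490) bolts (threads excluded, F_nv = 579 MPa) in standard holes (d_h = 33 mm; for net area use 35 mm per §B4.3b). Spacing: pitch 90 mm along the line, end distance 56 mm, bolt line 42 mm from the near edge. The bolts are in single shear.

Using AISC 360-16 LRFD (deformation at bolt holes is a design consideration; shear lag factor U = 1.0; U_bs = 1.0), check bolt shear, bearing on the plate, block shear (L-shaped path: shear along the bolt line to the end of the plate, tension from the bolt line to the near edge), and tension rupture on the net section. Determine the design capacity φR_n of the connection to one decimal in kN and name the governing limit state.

230.0 kN (block shear governs)

Bolt shear: A_b = π(30)²/4 = 706.86 mm². φR_n = 0.75 × 579 × 706.86 × 3 × 1 = 920.9 kN.
Bearing (6 mm plate, F_u = 450 MPa): end bolts L_c = 56 − 33/2 = 39.5, R_n = min(1.2×39.5×6×450, 2.4×30×6×450) = 127.98 kN/bolt; interior L_c = 90 − 33 = 57, R_n = 184.68 kN/bolt. φR_n = 0.75 × (1×127.98 + 2×184.68) = 373.0 kN.
Block shear: shear path 1×[56+2×90] = 1×236 mm, A_gv = 1416, A_nv = 1×(236 − 2.5×35)×6 = 891 mm²; tension to near edge: (42 − 0.5×35)×6 = 147 mm². R_n = min(0.6×450×891, 0.6×345×1416) + 1.0×450×147 = min(240.57, 293.11) + 66.15 = 306.72 kN. φR_n = 0.75 × 306.72 = 230.0 kN.
Tension rupture (net): A_n = (180 − 1×35)×6 = 870 mm² (U = 1.0, A_e = A_n). φR_n = 0.75 × 450 × 870 = 293.6 kN.
Governing: min(920.9, 373.0, 230.0, 293.6) = 230.0 kN → block shear.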